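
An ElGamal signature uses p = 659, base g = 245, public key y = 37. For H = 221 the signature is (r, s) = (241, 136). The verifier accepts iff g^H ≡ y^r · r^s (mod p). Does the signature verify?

verifies

Left side g^H mod p:
Squares mod 659: 245^1≡245, 245^2≡56, 245^4≡500, 245^8≡239, 245^16≡447, 245^32≡132, 245^64≡290, 245^128≡407
221 = 128 + 64 + 16 + 8 + 4 + 1, so 245^221 ≡ 407·290·447·239·500·245 ≡ 588 (mod 659)
Right side y^r · r^s mod p:
Squares mod 659: 37^1≡37, 37^2≡51, 37^4≡624, 37^8≡566, 37^16≡82, 37^32≡134, 37^64≡163, 37^128≡209
241 = 128 + 64 + 32 + 16 + 1, so 37^241 ≡ 209·163·134·82·37 ≡ 221 (mod 659)
Squares mod 659: 241^1≡241, 241^2≡89, 241^4≡13, 241^8≡169, 241^16≡224, 241^32≡92, 241^64≡556, 241^128≡65
136 = 128 + 8, so 241^136 ≡ 65·169 ≡ 441 (mod 659)
221·441 = 97461 ≡ 588 (mod 659)
588 ≡ 588 (mod 659), so the signature is genuine.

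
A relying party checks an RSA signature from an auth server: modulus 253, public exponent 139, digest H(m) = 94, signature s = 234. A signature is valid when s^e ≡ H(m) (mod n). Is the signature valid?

s^2 ≡ 234^2 = 54756 ≡ 108
s^4 ≡ 108^2 = 11664 ≡ 26
s^8 ≡ 26^2 = 676 ≡ 170
s^16 ≡ 170^2 = 28900 ≡ 58
s^32 ≡ 58^2 = 3364 ≡ 75
s^64 ≡ 75^2 = 5625 ≡ 59
s^128 ≡ 59^2 = 3481 ≡ 192
139 = 128 + 8 + 2 + 1, so s^139 ≡ 192·170·108·234 ≡ 169 (mod 253)
s^139 mod 253 = 169, but H(m) = 94.

invalid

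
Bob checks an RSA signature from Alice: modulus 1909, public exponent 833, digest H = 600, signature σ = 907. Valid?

σ^833 mod 1909 = 1309
σ^833 mod 1909 = 1309, but H = 600.

no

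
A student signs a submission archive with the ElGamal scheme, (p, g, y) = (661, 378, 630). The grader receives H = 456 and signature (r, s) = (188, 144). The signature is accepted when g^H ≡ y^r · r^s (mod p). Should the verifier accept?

accept

Left side g^H mod p:
378^2 = 142884 ≡ 108
378^4 ≡ 108^2 = 11664 ≡ 427
378^8 ≡ 427^2 = 182329 ≡ 554
378^16 ≡ 554^2 = 306916 ≡ 212
378^32 ≡ 212^2 = 44944 ≡ 657
378^64 ≡ 657^2 = 431649 ≡ 16
378^128 ≡ 16^2 = 256
378^256 ≡ 256^2 = 65536 ≡ 97
456 = 256 + 128 + 64 + 8, so 378^456 ≡ 97·256·16·554 ≡ 492 (mod 661)
Right side y^r · r^s mod p:
630^2 = 396900 ≡ 300
630^4 ≡ 300^2 = 90000 ≡ 104
630^8 ≡ 104^2 = 10816 ≡ 240
630^16 ≡ 240^2 = 57600 ≡ 93
630^32 ≡ 93^2 = 8649 ≡ 56
630^64 ≡ 56^2 = 3136 ≡ 492
630^128 ≡ 492^2 = 242064 ≡ 138
188 = 128 + 32 + 16 + 8 + 4, so 630^188 ≡ 138·56·93·240·104 ≡ 602 (mod 661)
188^2 = 35344 ≡ 311
188^4 ≡ 311^2 = 96721 ≡ 215
188^8 ≡ 215^2 = 46225 ≡ 616
188^16 ≡ 616^2 = 379456 ≡ 42
188^32 ≡ 42^2 = 1764 ≡ 442
188^64 ≡ 442^2 = 195364 ≡ 369
188^128 ≡ 369^2 = 136161 ≡ 656
144 = 128 + 16, so 188^144 ≡ 656·42 ≡ 451 (mod 661)
602·451 = 271502 ≡ 492 (mod 661)
492 ≡ 492 (mod 661), so the signature is genuine.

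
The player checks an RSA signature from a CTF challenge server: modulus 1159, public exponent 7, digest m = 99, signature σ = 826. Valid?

Squares mod 1159: σ^1≡826, σ^2≡784, σ^4≡386
7 = 4 + 2 + 1, so σ^7 ≡ 386·784·826 ≡ 99 (mod 1159)
Since 99 equals the digest 99, verification succeeds.

yes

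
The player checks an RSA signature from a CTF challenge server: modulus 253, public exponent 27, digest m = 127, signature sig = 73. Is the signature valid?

valid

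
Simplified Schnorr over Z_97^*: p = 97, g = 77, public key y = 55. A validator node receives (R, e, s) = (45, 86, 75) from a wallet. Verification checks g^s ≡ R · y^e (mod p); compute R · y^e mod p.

55^2 = 3025 ≡ 18
55^4 ≡ 18^2 = 324 ≡ 33
55^8 ≡ 33^2 = 1089 ≡ 22
55^16 ≡ 22^2 = 484 ≡ 96
55^32 ≡ 96^2 = 9216 ≡ 1
55^64 ≡ 1^2 = 1
86 = 64 + 16 + 4 + 2, so 55^86 ≡ 1·96·33·18 ≡ 85 (mod 97)
R · y^e ≡ 45·85 = 3825 ≡ 42 (mod 97)

42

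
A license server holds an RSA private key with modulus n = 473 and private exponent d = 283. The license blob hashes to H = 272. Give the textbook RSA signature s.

Squares mod 473: H^1≡272, H^2≡196, H^4≡103, H^8≡203, H^16≡58, H^32≡53, H^64≡444, H^128≡368, H^256≡146
283 = 256 + 16 + 8 + 2 + 1, so H^283 ≡ 146·58·203·196·272 ≡ 314 (mod 473)

314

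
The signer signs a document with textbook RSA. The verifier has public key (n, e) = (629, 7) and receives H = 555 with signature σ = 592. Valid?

Squares mod 629: σ^1≡592, σ^2≡111, σ^4≡370
7 = 4 + 2 + 1, so σ^7 ≡ 370·111·592 ≡ 74 (mod 629)
The recovered value 74 does not match the digest 555.

no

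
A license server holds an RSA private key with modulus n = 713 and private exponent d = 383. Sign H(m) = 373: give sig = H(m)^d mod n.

218

(H(m))^2 ≡ 373^2 = 139129 ≡ 94
(H(m))^4 ≡ 94^2 = 8836 ≡ 280
(H(m))^8 ≡ 280^2 = 78400 ≡ 683
(H(m))^16 ≡ 683^2 = 466489 ≡ 187
(H(m))^32 ≡ 187^2 = 34969 ≡ 32
(H(m))^64 ≡ 32^2 = 1024 ≡ 311
(H(m))^128 ≡ 311^2 = 96721 ≡ 466
(H(m))^256 ≡ 466^2 = 217156 ≡ 404
383 = 256 + 64 + 32 + 16 + 8 + 4 + 2 + 1, so (H(m))^383 ≡ 404·311·32·187·683·280·94·373 ≡ 218 (mod 713)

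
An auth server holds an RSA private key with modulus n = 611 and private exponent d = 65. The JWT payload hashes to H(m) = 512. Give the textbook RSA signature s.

460

(H(m))^2 ≡ 512^2 = 262144 ≡ 25
(H(m))^4 ≡ 25^2 = 625 ≡ 14
(H(m))^8 ≡ 14^2 = 196
(H(m))^16 ≡ 196^2 = 38416 ≡ 534
(H(m))^32 ≡ 534^2 = 285156 ≡ 430
(H(m))^64 ≡ 430^2 = 184900 ≡ 378
65 = 64 + 1, so (H(m))^65 ≡ 378·512 ≡ 460 (mod 611)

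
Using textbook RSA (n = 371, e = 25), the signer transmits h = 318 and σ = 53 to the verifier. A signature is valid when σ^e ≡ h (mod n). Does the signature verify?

does not verify

σ^2 ≡ 53^2 = 2809 ≡ 212
σ^4 ≡ 212^2 = 44944 ≡ 53
σ^8 ≡ 53^2 = 2809 ≡ 212
σ^16 ≡ 212^2 = 44944 ≡ 53
25 = 16 + 8 + 1, so σ^25 ≡ 53·212·53 ≡ 53 (mod 371)
53 ≠ 318, so verification fails.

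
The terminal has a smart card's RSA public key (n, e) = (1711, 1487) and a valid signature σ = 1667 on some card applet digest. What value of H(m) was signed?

540

σ^2 ≡ 1667^2 = 2778889 ≡ 225
σ^4 ≡ 225^2 = 50625 ≡ 1006
σ^8 ≡ 1006^2 = 1012036 ≡ 835
σ^16 ≡ 835^2 = 697225 ≡ 848
σ^32 ≡ 848^2 = 719104 ≡ 484
σ^64 ≡ 484^2 = 234256 ≡ 1560
σ^128 ≡ 1560^2 = 2433600 ≡ 558
σ^256 ≡ 558^2 = 311364 ≡ 1673
σ^512 ≡ 1673^2 = 2798929 ≡ 1444
σ^1024 ≡ 1444^2 = 2085136 ≡ 1138
1487 = 1024 + 256 + 128 + 64 + 8 + 4 + 2 + 1, so σ^1487 ≡ 1138·1673·558·1560·835·1006·225·1667 ≡ 540 (mod 1711)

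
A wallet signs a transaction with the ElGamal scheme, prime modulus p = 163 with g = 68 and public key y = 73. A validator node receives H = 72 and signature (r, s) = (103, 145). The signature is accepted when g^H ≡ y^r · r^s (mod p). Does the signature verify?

verifies

Left side g^H mod p:
68^2 = 4624 ≡ 60
68^4 ≡ 60^2 = 3600 ≡ 14
68^8 ≡ 14^2 = 196 ≡ 33
68^16 ≡ 33^2 = 1089 ≡ 111
68^32 ≡ 111^2 = 12321 ≡ 96
68^64 ≡ 96^2 = 9216 ≡ 88
72 = 64 + 8, so 68^72 ≡ 88·33 ≡ 133 (mod 163)
Right side y^r · r^s mod p:
73^2 = 5329 ≡ 113
73^4 ≡ 113^2 = 12769 ≡ 55
73^8 ≡ 55^2 = 3025 ≡ 91
73^16 ≡ 91^2 = 8281 ≡ 131
73^32 ≡ 131^2 = 17161 ≡ 46
73^64 ≡ 46^2 = 2116 ≡ 160
103 = 64 + 32 + 4 + 2 + 1, so 73^103 ≡ 160·46·55·113·73 ≡ 20 (mod 163)
103^2 = 10609 ≡ 14
103^4 ≡ 14^2 = 196 ≡ 33
103^8 ≡ 33^2 = 1089 ≡ 111
103^16 ≡ 111^2 = 12321 ≡ 96
103^32 ≡ 96^2 = 9216 ≡ 88
103^64 ≡ 88^2 = 7744 ≡ 83
103^128 ≡ 83^2 = 6889 ≡ 43
145 = 128 + 16 + 1, so 103^145 ≡ 43·96·103 ≡ 80 (mod 163)
20·80 = 1600 ≡ 133 (mod 163)
133 ≡ 133 (mod 163), so the signature is genuine.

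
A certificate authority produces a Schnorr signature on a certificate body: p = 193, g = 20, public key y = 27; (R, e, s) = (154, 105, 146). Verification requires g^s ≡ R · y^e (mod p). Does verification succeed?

fails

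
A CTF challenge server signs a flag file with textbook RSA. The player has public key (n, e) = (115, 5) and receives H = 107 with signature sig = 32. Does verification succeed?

sig^5 mod 115 = 77
77 ≠ 107, so verification fails.

fails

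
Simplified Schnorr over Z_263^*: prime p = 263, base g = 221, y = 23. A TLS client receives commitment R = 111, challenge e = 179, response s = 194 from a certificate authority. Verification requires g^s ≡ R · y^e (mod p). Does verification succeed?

fails

g^s mod p:
Squares mod 263: 221^1≡221, 221^2≡186, 221^4≡143, 221^8≡198, 221^16≡17, 221^32≡26, 221^64≡150, 221^128≡145
194 = 128 + 64 + 2, so 221^194 ≡ 145·150·186 ≡ 34 (mod 263)
R · y^e mod p:
Squares mod 263: 23^1≡23, 23^2≡3, 23^4≡9, 23^8≡81, 23^16≡249, 23^32≡196, 23^64≡18, 23^128≡61
179 = 128 + 32 + 16 + 2 + 1, so 23^179 ≡ 61·196·249·3·23 ≡ 149 (mod 263)
111·149 = 16539 ≡ 233 (mod 263)
34 ≠ 233; the check fails.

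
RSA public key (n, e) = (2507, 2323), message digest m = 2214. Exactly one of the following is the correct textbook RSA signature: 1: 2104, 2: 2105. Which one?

2

Candidate 1: 2104^2 = 4426816 ≡ 1961; 2104^4 ≡ 1961^2 = 3845521 ≡ 2290; 2104^8 ≡ 2290^2 = 5244100 ≡ 1963; 2104^16 ≡ 1963^2 = 3853369 ≡ 110; 2104^32 ≡ 110^2 = 12100 ≡ 2072; 2104^64 ≡ 2072^2 = 4293184 ≡ 1200; 2104^128 ≡ 1200^2 = 1440000 ≡ 982; 2104^256 ≡ 982^2 = 964324 ≡ 1636; 2104^512 ≡ 1636^2 = 2676496 ≡ 1527; 2104^1024 ≡ 1527^2 = 2331729 ≡ 219; 2104^2048 ≡ 219^2 = 47961 ≡ 328; 2323 = 2048 + 256 + 16 + 2 + 1, so 2104^2323 ≡ 328·1636·110·1961·2104 ≡ 730 (mod 2507)
Candidate 2: 2105^2 = 4431025 ≡ 1156; 2105^4 ≡ 1156^2 = 1336336 ≡ 105; 2105^8 ≡ 105^2 = 11025 ≡ 997; 2105^16 ≡ 997^2 = 994009 ≡ 1237; 2105^32 ≡ 1237^2 = 1530169 ≡ 899; 2105^64 ≡ 899^2 = 808201 ≡ 947; 2105^128 ≡ 947^2 = 896809 ≡ 1810; 2105^256 ≡ 1810^2 = 3276100 ≡ 1958; 2105^512 ≡ 1958^2 = 3833764 ≡ 561; 2105^1024 ≡ 561^2 = 314721 ≡ 1346; 2105^2048 ≡ 1346^2 = 1811716 ≡ 1662; 2323 = 2048 + 256 + 16 + 2 + 1, so 2105^2323 ≡ 1662·1958·1237·1156·2105 ≡ 2214 (mod 2507)
  → matches m = 2214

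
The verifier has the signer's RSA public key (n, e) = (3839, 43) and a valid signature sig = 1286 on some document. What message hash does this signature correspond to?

2507

Squares mod 3839: sig^1≡1286, sig^2≡3026, sig^4≡661, sig^8≡3114, sig^16≡3521, sig^32≡1310
43 = 32 + 8 + 2 + 1, so sig^43 ≡ 1310·3114·3026·1286 ≡ 2507 (mod 3839)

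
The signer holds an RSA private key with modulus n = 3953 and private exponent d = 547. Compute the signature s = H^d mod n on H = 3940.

Squares mod 3953: H^1≡3940, H^2≡169, H^4≡890, H^8≡1500, H^16≡743, H^32≡2582, H^64≡1966, H^128≡3075, H^256≡49, H^512≡2401
547 = 512 + 32 + 2 + 1, so H^547 ≡ 2401·2582·169·3940 ≡ 3434 (mod 3953)

3434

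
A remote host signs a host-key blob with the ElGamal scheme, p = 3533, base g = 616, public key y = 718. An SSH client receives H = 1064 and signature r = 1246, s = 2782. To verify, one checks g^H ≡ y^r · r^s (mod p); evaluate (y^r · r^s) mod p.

Squares mod 3533: 718^1≡718, 718^2≡3239, 718^4≡1644, 718^8≡3524, 718^16≡81, 718^32≡3028, 718^64≡649, 718^128≡774, 718^256≡1999, 718^512≡178, 718^1024≡3420
1246 = 1024 + 128 + 64 + 16 + 8 + 4 + 2, so 718^1246 ≡ 3420·774·649·81·3524·1644·3239 ≡ 1643 (mod 3533)
Squares mod 3533: 1246^1≡1246, 1246^2≡1529, 1246^4≡2528, 1246^8≡3120, 1246^16≡985, 1246^32≡2183, 1246^64≡3005, 1246^128≡3210, 1246^256≡1872, 1246^512≡3181, 1246^1024≡249, 1246^2048≡1940
2782 = 2048 + 512 + 128 + 64 + 16 + 8 + 4 + 2, so 1246^2782 ≡ 1940·3181·3210·3005·985·3120·2528·1529 ≡ 377 (mod 3533)
y^r · r^s ≡ 1643·377 = 619411 ≡ 1136 (mod 3533)

1136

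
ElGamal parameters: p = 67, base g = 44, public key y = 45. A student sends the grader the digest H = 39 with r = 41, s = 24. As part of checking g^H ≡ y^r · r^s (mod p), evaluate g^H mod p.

8

44^2 = 1936 ≡ 60
44^4 ≡ 60^2 = 3600 ≡ 49
44^8 ≡ 49^2 = 2401 ≡ 56
44^16 ≡ 56^2 = 3136 ≡ 54
44^32 ≡ 54^2 = 2916 ≡ 35
39 = 32 + 4 + 2 + 1, so 44^39 ≡ 35·49·60·44 ≡ 8 (mod 67)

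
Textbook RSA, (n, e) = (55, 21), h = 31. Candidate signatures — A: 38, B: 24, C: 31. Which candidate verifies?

C

Candidate A: Squares mod 55: 38^1≡38, 38^2≡14, 38^4≡31, 38^8≡26, 38^16≡16; 21 = 16 + 4 + 1, so 38^21 ≡ 16·31·38 ≡ 38 (mod 55)
Candidate B: Squares mod 55: 24^1≡24, 24^2≡26, 24^4≡16, 24^8≡36, 24^16≡31; 21 = 16 + 4 + 1, so 24^21 ≡ 31·16·24 ≡ 24 (mod 55)
Candidate C: Squares mod 55: 31^1≡31, 31^2≡26, 31^4≡16, 31^8≡36, 31^16≡31; 21 = 16 + 4 + 1, so 31^21 ≡ 31·16·31 ≡ 31 (mod 55)
  → matches h = 31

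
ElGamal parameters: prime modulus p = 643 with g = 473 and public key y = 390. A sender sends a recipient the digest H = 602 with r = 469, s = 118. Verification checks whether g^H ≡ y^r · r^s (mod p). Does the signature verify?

does not verify

Left side g^H mod p:
473^2 = 223729 ≡ 608
473^4 ≡ 608^2 = 369664 ≡ 582
473^8 ≡ 582^2 = 338724 ≡ 506
473^16 ≡ 506^2 = 256036 ≡ 122
473^32 ≡ 122^2 = 14884 ≡ 95
473^64 ≡ 95^2 = 9025 ≡ 23
473^128 ≡ 23^2 = 529
473^256 ≡ 529^2 = 279841 ≡ 136
473^512 ≡ 136^2 = 18496 ≡ 492
602 = 512 + 64 + 16 + 8 + 2, so 473^602 ≡ 492·23·122·506·608 ≡ 112 (mod 643)
Right side y^r · r^s mod p:
390^2 = 152100 ≡ 352
390^4 ≡ 352^2 = 123904 ≡ 448
390^8 ≡ 448^2 = 200704 ≡ 88
390^16 ≡ 88^2 = 7744 ≡ 28
390^32 ≡ 28^2 = 784 ≡ 141
390^64 ≡ 141^2 = 19881 ≡ 591
390^128 ≡ 591^2 = 349281 ≡ 132
390^256 ≡ 132^2 = 17424 ≡ 63
469 = 256 + 128 + 64 + 16 + 4 + 1, so 390^469 ≡ 63·132·591·28·448·390 ≡ 83 (mod 643)
469^2 = 219961 ≡ 55
469^4 ≡ 55^2 = 3025 ≡ 453
469^8 ≡ 453^2 = 205209 ≡ 92
469^16 ≡ 92^2 = 8464 ≡ 105
469^32 ≡ 105^2 = 11025 ≡ 94
469^64 ≡ 94^2 = 8836 ≡ 477
118 = 64 + 32 + 16 + 4 + 2, so 469^118 ≡ 477·94·105·453·55 ≡ 70 (mod 643)
83·70 = 5810 ≡ 23 (mod 643)
112 ≠ 23, so verification fails.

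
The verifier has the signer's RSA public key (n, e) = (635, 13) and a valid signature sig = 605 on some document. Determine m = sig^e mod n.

Squares mod 635: sig^1≡605, sig^2≡265, sig^4≡375, sig^8≡290
13 = 8 + 4 + 1, so sig^13 ≡ 290·375·605 ≡ 130 (mod 635)

130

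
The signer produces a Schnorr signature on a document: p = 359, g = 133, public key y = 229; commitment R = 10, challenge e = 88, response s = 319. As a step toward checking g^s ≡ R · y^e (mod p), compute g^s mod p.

74

133^2 = 17689 ≡ 98
133^4 ≡ 98^2 = 9604 ≡ 270
133^8 ≡ 270^2 = 72900 ≡ 23
133^16 ≡ 23^2 = 529 ≡ 170
133^32 ≡ 170^2 = 28900 ≡ 180
133^64 ≡ 180^2 = 32400 ≡ 90
133^128 ≡ 90^2 = 8100 ≡ 202
133^256 ≡ 202^2 = 40804 ≡ 237
319 = 256 + 32 + 16 + 8 + 4 + 2 + 1, so 133^319 ≡ 237·180·170·23·270·98·133 ≡ 74 (mod 359)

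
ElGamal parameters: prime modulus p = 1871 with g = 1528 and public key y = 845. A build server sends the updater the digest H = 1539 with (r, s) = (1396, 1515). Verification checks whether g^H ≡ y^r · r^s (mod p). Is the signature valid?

Left side g^H mod p:
Squares mod 1871: 1528^1≡1528, 1528^2≡1647, 1528^4≡1530, 1528^8≡279, 1528^16≡1130, 1528^32≡878, 1528^64≡32, 1528^128≡1024, 1528^256≡816, 1528^512≡1651, 1528^1024≡1625
1539 = 1024 + 512 + 2 + 1, so 1528^1539 ≡ 1625·1651·1647·1528 ≡ 20 (mod 1871)
Right side y^r · r^s mod p:
Squares mod 1871: 845^1≡845, 845^2≡1174, 845^4≡1220, 845^8≡955, 845^16≡848, 845^32≡640, 845^64≡1722, 845^128≡1620, 845^256≡1258, 845^512≡1569, 845^1024≡1396
1396 = 1024 + 256 + 64 + 32 + 16 + 4, so 845^1396 ≡ 1396·1258·1722·640·848·1220 ≡ 49 (mod 1871)
Squares mod 1871: 1396^1≡1396, 1396^2≡1105, 1396^4≡1133, 1396^8≡183, 1396^16≡1682, 1396^32≡172, 1396^64≡1519, 1396^128≡418, 1396^256≡721, 1396^512≡1574, 1396^1024≡272
1515 = 1024 + 256 + 128 + 64 + 32 + 8 + 2 + 1, so 1396^1515 ≡ 272·721·418·1519·172·183·1105·1396 ≡ 955 (mod 1871)
49·955 = 46795 ≡ 20 (mod 1871)
20 ≡ 20 (mod 1871), so the signature is genuine.

valid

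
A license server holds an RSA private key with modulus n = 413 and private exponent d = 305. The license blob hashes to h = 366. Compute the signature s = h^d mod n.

81

h^305 mod 413 = 81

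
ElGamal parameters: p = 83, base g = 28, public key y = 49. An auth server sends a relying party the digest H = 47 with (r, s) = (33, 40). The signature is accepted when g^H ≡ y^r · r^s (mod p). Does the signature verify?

does not verify

Left side g^H mod p:
Squares mod 83: 28^1≡28, 28^2≡37, 28^4≡41, 28^8≡21, 28^16≡26, 28^32≡12
47 = 32 + 8 + 4 + 2 + 1, so 28^47 ≡ 12·21·41·37·28 ≡ 23 (mod 83)
Right side y^r · r^s mod p:
Squares mod 83: 49^1≡49, 49^2≡77, 49^4≡36, 49^8≡51, 49^16≡28, 49^32≡37
33 = 32 + 1, so 49^33 ≡ 37·49 ≡ 70 (mod 83)
Squares mod 83: 33^1≡33, 33^2≡10, 33^4≡17, 33^8≡40, 33^16≡23, 33^32≡31
40 = 32 + 8, so 33^40 ≡ 31·40 ≡ 78 (mod 83)
70·78 = 5460 ≡ 65 (mod 83)
23 ≠ 65, so verification fails.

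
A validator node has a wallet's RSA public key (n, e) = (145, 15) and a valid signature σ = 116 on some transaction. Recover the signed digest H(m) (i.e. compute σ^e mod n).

116

Squares mod 145: σ^1≡116, σ^2≡116, σ^4≡116, σ^8≡116
15 = 8 + 4 + 2 + 1, so σ^15 ≡ 116·116·116·116 ≡ 116 (mod 145)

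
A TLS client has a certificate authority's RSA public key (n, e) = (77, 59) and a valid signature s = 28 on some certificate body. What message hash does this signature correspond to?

Squares mod 77: s^1≡28, s^2≡14, s^4≡42, s^8≡70, s^16≡49, s^32≡14
59 = 32 + 16 + 8 + 2 + 1, so s^59 ≡ 14·49·70·14·28 ≡ 35 (mod 77)

35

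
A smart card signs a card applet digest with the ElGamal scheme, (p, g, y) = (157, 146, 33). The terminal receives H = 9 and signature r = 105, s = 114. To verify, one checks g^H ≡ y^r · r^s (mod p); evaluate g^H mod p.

141

Squares mod 157: 146^1≡146, 146^2≡121, 146^4≡40, 146^8≡30
9 = 8 + 1, so 146^9 ≡ 30·146 ≡ 141 (mod 157)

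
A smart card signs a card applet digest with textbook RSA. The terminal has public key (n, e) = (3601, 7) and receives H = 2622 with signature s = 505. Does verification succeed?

fails

s^2 ≡ 505^2 = 255025 ≡ 2955
s^4 ≡ 2955^2 = 8732025 ≡ 3201
7 = 4 + 2 + 1, so s^7 ≡ 3201·2955·505 ≡ 2563 (mod 3601)
2563 ≠ 2622, so verification fails.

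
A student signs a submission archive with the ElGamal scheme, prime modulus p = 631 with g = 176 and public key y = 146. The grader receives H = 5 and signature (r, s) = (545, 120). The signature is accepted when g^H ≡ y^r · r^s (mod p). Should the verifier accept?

accept

Left side g^H mod p:
Squares mod 631: 176^1≡176, 176^2≡57, 176^4≡94
5 = 4 + 1, so 176^5 ≡ 94·176 ≡ 138 (mod 631)
Right side y^r · r^s mod p:
Squares mod 631: 146^1≡146, 146^2≡493, 146^4≡114, 146^8≡376, 146^16≡32, 146^32≡393, 146^64≡485, 146^128≡493, 146^256≡114, 146^512≡376
545 = 512 + 32 + 1, so 146^545 ≡ 376·393·146 ≡ 238 (mod 631)
Squares mod 631: 545^1≡545, 545^2≡455, 545^4≡57, 545^8≡94, 545^16≡2, 545^32≡4, 545^64≡16
120 = 64 + 32 + 16 + 8, so 545^120 ≡ 16·4·2·94 ≡ 43 (mod 631)
238·43 = 10234 ≡ 138 (mod 631)
138 ≡ 138 (mod 631), so the signature is genuine.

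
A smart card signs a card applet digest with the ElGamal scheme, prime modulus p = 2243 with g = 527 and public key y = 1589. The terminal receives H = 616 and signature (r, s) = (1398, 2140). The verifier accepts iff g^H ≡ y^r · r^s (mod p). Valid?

yes

Left side g^H mod p:
Squares mod 2243: 527^1≡527, 527^2≡1840, 527^4≡913, 527^8≡1416, 527^16≡2057, 527^32≡951, 527^64≡472, 527^128≡727, 527^256≡1424, 527^512≡104
616 = 512 + 64 + 32 + 8, so 527^616 ≡ 104·472·951·1416 ≡ 314 (mod 2243)
Right side y^r · r^s mod p:
Squares mod 2243: 1589^1≡1589, 1589^2≡1546, 1589^4≡1321, 1589^8≡2230, 1589^16≡169, 1589^32≡1645, 1589^64≡967, 1589^128≡2001, 1589^256≡246, 1589^512≡2198, 1589^1024≡2025
1398 = 1024 + 256 + 64 + 32 + 16 + 4 + 2, so 1589^1398 ≡ 2025·246·967·1645·169·1321·1546 ≡ 529 (mod 2243)
Squares mod 2243: 1398^1≡1398, 1398^2≡751, 1398^4≡1008, 1398^8≡2228, 1398^16≡225, 1398^32≡1279, 1398^64≡694, 1398^128≡1634, 1398^256≡786, 1398^512≡971, 1398^1024≡781, 1398^2048≡2108
2140 = 2048 + 64 + 16 + 8 + 4, so 1398^2140 ≡ 2108·694·225·2228·1008 ≡ 361 (mod 2243)
529·361 = 190969 ≡ 314 (mod 2243)
314 ≡ 314 (mod 2243), so the signature is genuine.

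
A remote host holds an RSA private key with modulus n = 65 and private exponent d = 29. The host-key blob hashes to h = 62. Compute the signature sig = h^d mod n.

17

Squares mod 65: h^1≡62, h^2≡9, h^4≡16, h^8≡61, h^16≡16
29 = 16 + 8 + 4 + 1, so h^29 ≡ 16·61·16·62 ≡ 17 (mod 65)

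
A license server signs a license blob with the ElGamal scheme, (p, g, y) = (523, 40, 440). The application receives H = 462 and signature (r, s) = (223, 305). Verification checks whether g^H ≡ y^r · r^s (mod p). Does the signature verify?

Left side g^H mod p:
40^2 = 1600 ≡ 31
40^4 ≡ 31^2 = 961 ≡ 438
40^8 ≡ 438^2 = 191844 ≡ 426
40^16 ≡ 426^2 = 181476 ≡ 518
40^32 ≡ 518^2 = 268324 ≡ 25
40^64 ≡ 25^2 = 625 ≡ 102
40^128 ≡ 102^2 = 10404 ≡ 467
40^256 ≡ 467^2 = 218089 ≡ 521
462 = 256 + 128 + 64 + 8 + 4 + 2, so 40^462 ≡ 521·467·102·426·438·31 ≡ 435 (mod 523)
Right side y^r · r^s mod p:
440^2 = 193600 ≡ 90
440^4 ≡ 90^2 = 8100 ≡ 255
440^8 ≡ 255^2 = 65025 ≡ 173
440^16 ≡ 173^2 = 29929 ≡ 118
440^32 ≡ 118^2 = 13924 ≡ 326
440^64 ≡ 326^2 = 106276 ≡ 107
440^128 ≡ 107^2 = 11449 ≡ 466
223 = 128 + 64 + 16 + 8 + 4 + 2 + 1, so 440^223 ≡ 466·107·118·173·255·90·440 ≡ 376 (mod 523)
223^2 = 49729 ≡ 44
223^4 ≡ 44^2 = 1936 ≡ 367
223^8 ≡ 367^2 = 134689 ≡ 278
223^16 ≡ 278^2 = 77284 ≡ 403
223^32 ≡ 403^2 = 162409 ≡ 279
223^64 ≡ 279^2 = 77841 ≡ 437
223^128 ≡ 437^2 = 190969 ≡ 74
223^256 ≡ 74^2 = 5476 ≡ 246
305 = 256 + 32 + 16 + 1, so 223^305 ≡ 246·279·403·223 ≡ 456 (mod 523)
376·456 = 171456 ≡ 435 (mod 523)
435 ≡ 435 (mod 523), so the signature is genuine.

verifies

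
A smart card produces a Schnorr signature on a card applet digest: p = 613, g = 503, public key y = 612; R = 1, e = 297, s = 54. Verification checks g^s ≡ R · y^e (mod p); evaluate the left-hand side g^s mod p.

503^54 mod 613 = 612

612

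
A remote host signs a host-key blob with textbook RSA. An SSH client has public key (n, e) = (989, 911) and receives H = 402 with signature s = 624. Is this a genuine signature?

s^2 ≡ 624^2 = 389376 ≡ 699
s^4 ≡ 699^2 = 488601 ≡ 35
s^8 ≡ 35^2 = 1225 ≡ 236
s^16 ≡ 236^2 = 55696 ≡ 312
s^32 ≡ 312^2 = 97344 ≡ 422
s^64 ≡ 422^2 = 178084 ≡ 64
s^128 ≡ 64^2 = 4096 ≡ 140
s^256 ≡ 140^2 = 19600 ≡ 809
s^512 ≡ 809^2 = 654481 ≡ 752
911 = 512 + 256 + 128 + 8 + 4 + 2 + 1, so s^911 ≡ 752·809·140·236·35·699·624 ≡ 409 (mod 989)
s^911 mod 989 = 409, but H = 402.

forged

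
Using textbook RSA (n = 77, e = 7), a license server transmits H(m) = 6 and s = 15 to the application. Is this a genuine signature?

forged

s^2 ≡ 15^2 = 225 ≡ 71
s^4 ≡ 71^2 = 5041 ≡ 36
7 = 4 + 2 + 1, so s^7 ≡ 36·71·15 ≡ 71 (mod 77)
71 ≠ 6, so verification fails.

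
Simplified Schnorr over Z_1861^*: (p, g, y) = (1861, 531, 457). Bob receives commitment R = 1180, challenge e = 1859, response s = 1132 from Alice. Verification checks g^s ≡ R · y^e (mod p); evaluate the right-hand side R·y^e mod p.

457^1859 mod 1861 = 733
R · y^e ≡ 1180·733 = 864940 ≡ 1436 (mod 1861)

1436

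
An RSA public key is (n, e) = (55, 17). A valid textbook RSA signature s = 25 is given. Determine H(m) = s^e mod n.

Squares mod 55: s^1≡25, s^2≡20, s^4≡15, s^8≡5, s^16≡25
17 = 16 + 1, so s^17 ≡ 25·25 ≡ 20 (mod 55)

20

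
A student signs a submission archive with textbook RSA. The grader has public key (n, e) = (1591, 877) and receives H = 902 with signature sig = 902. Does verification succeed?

passes

sig^877 mod 1591 = 902
Since 902 equals the digest 902, verification succeeds.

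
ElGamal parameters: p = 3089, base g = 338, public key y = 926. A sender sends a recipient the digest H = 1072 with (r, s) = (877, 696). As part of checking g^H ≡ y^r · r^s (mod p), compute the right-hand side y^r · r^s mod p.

926^2 = 857476 ≡ 1823
926^4 ≡ 1823^2 = 3323329 ≡ 2654
926^8 ≡ 2654^2 = 7043716 ≡ 796
926^16 ≡ 796^2 = 633616 ≡ 371
926^32 ≡ 371^2 = 137641 ≡ 1725
926^64 ≡ 1725^2 = 2975625 ≡ 918
926^128 ≡ 918^2 = 842724 ≡ 2516
926^256 ≡ 2516^2 = 6330256 ≡ 895
926^512 ≡ 895^2 = 801025 ≡ 974
877 = 512 + 256 + 64 + 32 + 8 + 4 + 1, so 926^877 ≡ 974·895·918·1725·796·2654·926 ≡ 256 (mod 3089)
877^2 = 769129 ≡ 3057
877^4 ≡ 3057^2 = 9345249 ≡ 1024
877^8 ≡ 1024^2 = 1048576 ≡ 1405
877^16 ≡ 1405^2 = 1974025 ≡ 154
877^32 ≡ 154^2 = 23716 ≡ 2093
877^64 ≡ 2093^2 = 4380649 ≡ 447
877^128 ≡ 447^2 = 199809 ≡ 2113
877^256 ≡ 2113^2 = 4464769 ≡ 1164
877^512 ≡ 1164^2 = 1354896 ≡ 1914
696 = 512 + 128 + 32 + 16 + 8, so 877^696 ≡ 1914·2113·2093·154·1405 ≡ 55 (mod 3089)
y^r · r^s ≡ 256·55 = 14080 ≡ 1724 (mod 3089)

1724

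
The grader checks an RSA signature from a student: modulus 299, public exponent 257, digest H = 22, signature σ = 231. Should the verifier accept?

reject

σ^2 ≡ 231^2 = 53361 ≡ 139
σ^4 ≡ 139^2 = 19321 ≡ 185
σ^8 ≡ 185^2 = 34225 ≡ 139
σ^16 ≡ 139^2 = 19321 ≡ 185
σ^32 ≡ 185^2 = 34225 ≡ 139
σ^64 ≡ 139^2 = 19321 ≡ 185
σ^128 ≡ 185^2 = 34225 ≡ 139
σ^256 ≡ 139^2 = 19321 ≡ 185
257 = 256 + 1, so σ^257 ≡ 185·231 ≡ 277 (mod 299)
σ^257 mod 299 = 277, but H = 22.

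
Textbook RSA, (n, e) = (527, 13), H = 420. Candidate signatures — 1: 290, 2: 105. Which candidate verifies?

2

Candidate 1: Squares mod 527: 290^1≡290, 290^2≡307, 290^4≡443, 290^8≡205; 13 = 8 + 4 + 1, so 290^13 ≡ 205·443·290 ≡ 52 (mod 527)
Candidate 2: Squares mod 527: 105^1≡105, 105^2≡485, 105^4≡183, 105^8≡288; 13 = 8 + 4 + 1, so 105^13 ≡ 288·183·105 ≡ 420 (mod 527)
  → matches H = 420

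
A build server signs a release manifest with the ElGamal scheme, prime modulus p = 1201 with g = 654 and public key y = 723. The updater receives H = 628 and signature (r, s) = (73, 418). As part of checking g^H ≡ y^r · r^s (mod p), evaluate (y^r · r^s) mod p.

1093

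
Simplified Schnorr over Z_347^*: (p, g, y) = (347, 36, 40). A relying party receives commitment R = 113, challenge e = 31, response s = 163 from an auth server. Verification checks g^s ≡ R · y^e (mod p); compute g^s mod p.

31

Squares mod 347: 36^1≡36, 36^2≡255, 36^4≡136, 36^8≡105, 36^16≡268, 36^32≡342, 36^64≡25, 36^128≡278
163 = 128 + 32 + 2 + 1, so 36^163 ≡ 278·342·255·36 ≡ 31 (mod 347)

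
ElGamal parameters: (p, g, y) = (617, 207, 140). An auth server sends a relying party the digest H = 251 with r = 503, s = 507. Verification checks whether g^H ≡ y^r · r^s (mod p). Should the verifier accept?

Left side g^H mod p:
207^2 = 42849 ≡ 276
207^4 ≡ 276^2 = 76176 ≡ 285
207^8 ≡ 285^2 = 81225 ≡ 398
207^16 ≡ 398^2 = 158404 ≡ 452
207^32 ≡ 452^2 = 204304 ≡ 77
207^64 ≡ 77^2 = 5929 ≡ 376
207^128 ≡ 376^2 = 141376 ≡ 83
251 = 128 + 64 + 32 + 16 + 8 + 2 + 1, so 207^251 ≡ 83·376·77·452·398·276·207 ≡ 23 (mod 617)
Right side y^r · r^s mod p:
140^2 = 19600 ≡ 473
140^4 ≡ 473^2 = 223729 ≡ 375
140^8 ≡ 375^2 = 140625 ≡ 566
140^16 ≡ 566^2 = 320356 ≡ 133
140^32 ≡ 133^2 = 17689 ≡ 413
140^64 ≡ 413^2 = 170569 ≡ 277
140^128 ≡ 277^2 = 76729 ≡ 221
140^256 ≡ 221^2 = 48841 ≡ 98
503 = 256 + 128 + 64 + 32 + 16 + 4 + 2 + 1, so 140^503 ≡ 98·221·277·413·133·375·473·140 ≡ 214 (mod 617)
503^2 = 253009 ≡ 39
503^4 ≡ 39^2 = 1521 ≡ 287
503^8 ≡ 287^2 = 82369 ≡ 308
503^16 ≡ 308^2 = 94864 ≡ 463
503^32 ≡ 463^2 = 214369 ≡ 270
503^64 ≡ 270^2 = 72900 ≡ 94
503^128 ≡ 94^2 = 8836 ≡ 198
503^256 ≡ 198^2 = 39204 ≡ 333
507 = 256 + 128 + 64 + 32 + 16 + 8 + 2 + 1, so 503^507 ≡ 333·198·94·270·463·308·39·503 ≡ 373 (mod 617)
214·373 = 79822 ≡ 229 (mod 617)
23 ≠ 229, so verification fails.

reject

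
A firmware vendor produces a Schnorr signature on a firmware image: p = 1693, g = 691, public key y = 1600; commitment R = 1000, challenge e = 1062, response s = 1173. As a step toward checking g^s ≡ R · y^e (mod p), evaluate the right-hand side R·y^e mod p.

Squares mod 1693: 1600^1≡1600, 1600^2≡184, 1600^4≡1689, 1600^8≡16, 1600^16≡256, 1600^32≡1202, 1600^64≡675, 1600^128≡208, 1600^256≡939, 1600^512≡1361, 1600^1024≡179
1062 = 1024 + 32 + 4 + 2, so 1600^1062 ≡ 179·1202·1689·184 ≡ 160 (mod 1693)
R · y^e ≡ 1000·160 = 160000 ≡ 858 (mod 1693)

858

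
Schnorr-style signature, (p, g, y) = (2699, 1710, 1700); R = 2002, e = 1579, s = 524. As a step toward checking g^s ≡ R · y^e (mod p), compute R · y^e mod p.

373

1700^2 = 2890000 ≡ 2070
1700^4 ≡ 2070^2 = 4284900 ≡ 1587
1700^8 ≡ 1587^2 = 2518569 ≡ 402
1700^16 ≡ 402^2 = 161604 ≡ 2363
1700^32 ≡ 2363^2 = 5583769 ≡ 2237
1700^64 ≡ 2237^2 = 5004169 ≡ 223
1700^128 ≡ 223^2 = 49729 ≡ 1147
1700^256 ≡ 1147^2 = 1315609 ≡ 1196
1700^512 ≡ 1196^2 = 1430416 ≡ 2645
1700^1024 ≡ 2645^2 = 6996025 ≡ 217
1579 = 1024 + 512 + 32 + 8 + 2 + 1, so 1700^1579 ≡ 217·2645·2237·402·2070·1700 ≡ 2288 (mod 2699)
R · y^e ≡ 2002·2288 = 4580576 ≡ 373 (mod 2699)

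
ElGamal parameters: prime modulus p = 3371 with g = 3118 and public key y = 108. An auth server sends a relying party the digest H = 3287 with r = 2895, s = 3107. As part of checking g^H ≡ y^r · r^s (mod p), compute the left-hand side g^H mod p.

3118^2 = 9721924 ≡ 3331
3118^4 ≡ 3331^2 = 11095561 ≡ 1600
3118^8 ≡ 1600^2 = 2560000 ≡ 1411
3118^16 ≡ 1411^2 = 1990921 ≡ 2031
3118^32 ≡ 2031^2 = 4124961 ≡ 2228
3118^64 ≡ 2228^2 = 4963984 ≡ 1872
3118^128 ≡ 1872^2 = 3504384 ≡ 1915
3118^256 ≡ 1915^2 = 3667225 ≡ 2948
3118^512 ≡ 2948^2 = 8690704 ≡ 266
3118^1024 ≡ 266^2 = 70756 ≡ 3336
3118^2048 ≡ 3336^2 = 11128896 ≡ 1225
3287 = 2048 + 1024 + 128 + 64 + 16 + 4 + 2 + 1, so 3118^3287 ≡ 1225·3336·1915·1872·2031·1600·3331·3118 ≡ 113 (mod 3371)

113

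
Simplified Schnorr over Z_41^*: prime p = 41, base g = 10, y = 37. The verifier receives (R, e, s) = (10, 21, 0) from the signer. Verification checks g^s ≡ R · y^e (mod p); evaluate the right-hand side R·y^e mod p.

37^21 mod 41 = 37
R · y^e ≡ 10·37 = 370 ≡ 1 (mod 41)

1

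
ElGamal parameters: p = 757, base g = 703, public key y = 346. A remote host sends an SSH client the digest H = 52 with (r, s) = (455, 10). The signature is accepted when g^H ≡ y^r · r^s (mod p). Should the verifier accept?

reject

Left side g^H mod p:
703^2 = 494209 ≡ 645
703^4 ≡ 645^2 = 416025 ≡ 432
703^8 ≡ 432^2 = 186624 ≡ 402
703^16 ≡ 402^2 = 161604 ≡ 363
703^32 ≡ 363^2 = 131769 ≡ 51
52 = 32 + 16 + 4, so 703^52 ≡ 51·363·432 ≡ 668 (mod 757)
Right side y^r · r^s mod p:
346^2 = 119716 ≡ 110
346^4 ≡ 110^2 = 12100 ≡ 745
346^8 ≡ 745^2 = 555025 ≡ 144
346^16 ≡ 144^2 = 20736 ≡ 297
346^32 ≡ 297^2 = 88209 ≡ 397
346^64 ≡ 397^2 = 157609 ≡ 153
346^128 ≡ 153^2 = 23409 ≡ 699
346^256 ≡ 699^2 = 488601 ≡ 336
455 = 256 + 128 + 64 + 4 + 2 + 1, so 346^455 ≡ 336·699·153·745·110·346 ≡ 530 (mod 757)
455^2 = 207025 ≡ 364
455^4 ≡ 364^2 = 132496 ≡ 21
455^8 ≡ 21^2 = 441
10 = 8 + 2, so 455^10 ≡ 441·364 ≡ 40 (mod 757)
530·40 = 21200 ≡ 4 (mod 757)
668 ≠ 4, so verification fails.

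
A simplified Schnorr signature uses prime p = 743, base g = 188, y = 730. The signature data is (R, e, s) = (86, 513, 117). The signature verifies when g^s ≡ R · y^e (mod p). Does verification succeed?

fails

g^s mod p:
188^2 = 35344 ≡ 423
188^4 ≡ 423^2 = 178929 ≡ 609
188^8 ≡ 609^2 = 370881 ≡ 124
188^16 ≡ 124^2 = 15376 ≡ 516
188^32 ≡ 516^2 = 266256 ≡ 262
188^64 ≡ 262^2 = 68644 ≡ 288
117 = 64 + 32 + 16 + 4 + 1, so 188^117 ≡ 288·262·516·609·188 ≡ 349 (mod 743)
R · y^e mod p:
730^2 = 532900 ≡ 169
730^4 ≡ 169^2 = 28561 ≡ 327
730^8 ≡ 327^2 = 106929 ≡ 680
730^16 ≡ 680^2 = 462400 ≡ 254
730^32 ≡ 254^2 = 64516 ≡ 618
730^64 ≡ 618^2 = 381924 ≡ 22
730^128 ≡ 22^2 = 484
730^256 ≡ 484^2 = 234256 ≡ 211
730^512 ≡ 211^2 = 44521 ≡ 684
513 = 512 + 1, so 730^513 ≡ 684·730 ≡ 24 (mod 743)
86·24 = 2064 ≡ 578 (mod 743)
349 ≠ 578; the check fails.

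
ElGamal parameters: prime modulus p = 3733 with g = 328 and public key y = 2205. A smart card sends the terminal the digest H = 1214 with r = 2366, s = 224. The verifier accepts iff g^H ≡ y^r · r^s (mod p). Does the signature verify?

does not verify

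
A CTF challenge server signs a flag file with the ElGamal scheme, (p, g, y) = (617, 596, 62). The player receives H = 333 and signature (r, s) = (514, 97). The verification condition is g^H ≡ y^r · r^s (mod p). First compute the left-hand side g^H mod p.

Squares mod 617: 596^1≡596, 596^2≡441, 596^4≡126, 596^8≡451, 596^16≡408, 596^32≡491, 596^64≡451, 596^128≡408, 596^256≡491
333 = 256 + 64 + 8 + 4 + 1, so 596^333 ≡ 491·451·451·126·596 ≡ 514 (mod 617)

514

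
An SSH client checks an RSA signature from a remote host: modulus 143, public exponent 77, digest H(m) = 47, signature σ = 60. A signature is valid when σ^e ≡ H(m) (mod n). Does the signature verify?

verifies

σ^2 ≡ 60^2 = 3600 ≡ 25
σ^4 ≡ 25^2 = 625 ≡ 53
σ^8 ≡ 53^2 = 2809 ≡ 92
σ^16 ≡ 92^2 = 8464 ≡ 27
σ^32 ≡ 27^2 = 729 ≡ 14
σ^64 ≡ 14^2 = 196 ≡ 53
77 = 64 + 8 + 4 + 1, so σ^77 ≡ 53·92·53·60 ≡ 47 (mod 143)
σ^77 mod 143 = 47 matches H(m).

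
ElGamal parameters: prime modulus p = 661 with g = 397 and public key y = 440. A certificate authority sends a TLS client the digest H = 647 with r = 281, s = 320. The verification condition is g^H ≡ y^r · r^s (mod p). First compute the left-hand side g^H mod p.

18

397^2 = 157609 ≡ 291
397^4 ≡ 291^2 = 84681 ≡ 73
397^8 ≡ 73^2 = 5329 ≡ 41
397^16 ≡ 41^2 = 1681 ≡ 359
397^32 ≡ 359^2 = 128881 ≡ 647
397^64 ≡ 647^2 = 418609 ≡ 196
397^128 ≡ 196^2 = 38416 ≡ 78
397^256 ≡ 78^2 = 6084 ≡ 135
397^512 ≡ 135^2 = 18225 ≡ 378
647 = 512 + 128 + 4 + 2 + 1, so 397^647 ≡ 378·78·73·291·397 ≡ 18 (mod 661)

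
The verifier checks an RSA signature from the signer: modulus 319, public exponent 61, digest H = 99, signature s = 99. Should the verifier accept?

s^61 mod 319 = 99
Since 99 equals the digest 99, verification succeeds.

accept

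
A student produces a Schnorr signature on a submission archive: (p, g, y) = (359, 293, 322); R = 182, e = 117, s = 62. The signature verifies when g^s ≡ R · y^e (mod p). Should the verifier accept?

reject

g^s mod p:
Squares mod 359: 293^1≡293, 293^2≡48, 293^4≡150, 293^8≡242, 293^16≡47, 293^32≡55
62 = 32 + 16 + 8 + 4 + 2, so 293^62 ≡ 55·47·242·150·48 ≡ 250 (mod 359)
R · y^e mod p:
Squares mod 359: 322^1≡322, 322^2≡292, 322^4≡181, 322^8≡92, 322^16≡207, 322^32≡128, 322^64≡229
117 = 64 + 32 + 16 + 4 + 1, so 322^117 ≡ 229·128·207·181·322 ≡ 63 (mod 359)
182·63 = 11466 ≡ 337 (mod 359)
250 ≠ 337; the check fails.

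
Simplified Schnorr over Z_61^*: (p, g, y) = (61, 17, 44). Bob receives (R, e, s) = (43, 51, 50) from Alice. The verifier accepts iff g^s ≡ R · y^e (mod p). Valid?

yes

g^s mod p:
17^2 = 289 ≡ 45
17^4 ≡ 45^2 = 2025 ≡ 12
17^8 ≡ 12^2 = 144 ≡ 22
17^16 ≡ 22^2 = 484 ≡ 57
17^32 ≡ 57^2 = 3249 ≡ 16
50 = 32 + 16 + 2, so 17^50 ≡ 16·57·45 ≡ 48 (mod 61)
R · y^e mod p:
44^2 = 1936 ≡ 45
44^4 ≡ 45^2 = 2025 ≡ 12
44^8 ≡ 12^2 = 144 ≡ 22
44^16 ≡ 22^2 = 484 ≡ 57
44^32 ≡ 57^2 = 3249 ≡ 16
51 = 32 + 16 + 2 + 1, so 44^51 ≡ 16·57·45·44 ≡ 38 (mod 61)
43·38 = 1634 ≡ 48 (mod 61)
48 ≡ 48 (mod 61); signature holds.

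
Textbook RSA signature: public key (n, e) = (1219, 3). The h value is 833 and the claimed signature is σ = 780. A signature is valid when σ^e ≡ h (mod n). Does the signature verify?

σ^2 ≡ 780^2 = 608400 ≡ 119
3 = 2 + 1, so σ^3 ≡ 119·780 ≡ 176 (mod 1219)
σ^3 mod 1219 = 176, but h = 833.

does not verify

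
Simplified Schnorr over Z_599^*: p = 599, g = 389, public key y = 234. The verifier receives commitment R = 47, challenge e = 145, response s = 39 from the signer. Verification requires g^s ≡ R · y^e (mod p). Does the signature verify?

does not verify

g^s mod p:
389^39 mod 599 = 151
R · y^e mod p:
234^145 mod 599 = 397
47·397 = 18659 ≡ 90 (mod 599)
151 ≠ 90; the check fails.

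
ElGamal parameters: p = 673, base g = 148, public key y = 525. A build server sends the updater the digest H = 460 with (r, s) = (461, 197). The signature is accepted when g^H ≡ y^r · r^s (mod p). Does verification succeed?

Left side g^H mod p:
148^460 mod 673 = 340
Right side y^r · r^s mod p:
525^461 mod 673 = 155
461^197 mod 673 = 241
155·241 = 37355 ≡ 340 (mod 673)
340 ≡ 340 (mod 673), so the signature is genuine.

passes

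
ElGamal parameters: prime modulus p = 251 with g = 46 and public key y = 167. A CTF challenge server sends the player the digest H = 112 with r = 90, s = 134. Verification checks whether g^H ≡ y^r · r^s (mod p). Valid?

yes

Left side g^H mod p:
Squares mod 251: 46^1≡46, 46^2≡108, 46^4≡118, 46^8≡119, 46^16≡105, 46^32≡232, 46^64≡110
112 = 64 + 32 + 16, so 46^112 ≡ 110·232·105 ≡ 175 (mod 251)
Right side y^r · r^s mod p:
Squares mod 251: 167^1≡167, 167^2≡28, 167^4≡31, 167^8≡208, 167^16≡92, 167^32≡181, 167^64≡131
90 = 64 + 16 + 8 + 2, so 167^90 ≡ 131·92·208·28 ≡ 204 (mod 251)
Squares mod 251: 90^1≡90, 90^2≡68, 90^4≡106, 90^8≡192, 90^16≡218, 90^32≡85, 90^64≡197, 90^128≡155
134 = 128 + 4 + 2, so 90^134 ≡ 155·106·68 ≡ 39 (mod 251)
204·39 = 7956 ≡ 175 (mod 251)
175 ≡ 175 (mod 251), so the signature is genuine.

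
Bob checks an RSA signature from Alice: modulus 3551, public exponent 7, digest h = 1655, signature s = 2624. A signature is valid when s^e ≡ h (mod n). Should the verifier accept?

reject

s^2 ≡ 2624^2 = 6885376 ≡ 3538
s^4 ≡ 3538^2 = 12517444 ≡ 169
7 = 4 + 2 + 1, so s^7 ≡ 169·3538·2624 ≡ 1896 (mod 3551)
The recovered value 1896 does not match the digest 1655.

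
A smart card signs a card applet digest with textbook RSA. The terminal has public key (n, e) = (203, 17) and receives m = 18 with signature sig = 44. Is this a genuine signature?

Squares mod 203: sig^1≡44, sig^2≡109, sig^4≡107, sig^8≡81, sig^16≡65
17 = 16 + 1, so sig^17 ≡ 65·44 ≡ 18 (mod 203)
18 = m, so the signature checks out.

genuine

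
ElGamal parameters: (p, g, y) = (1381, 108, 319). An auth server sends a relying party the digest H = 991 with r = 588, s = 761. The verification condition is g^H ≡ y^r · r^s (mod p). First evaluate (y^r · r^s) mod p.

1125

319^2 = 101761 ≡ 948
319^4 ≡ 948^2 = 898704 ≡ 1054
319^8 ≡ 1054^2 = 1110916 ≡ 592
319^16 ≡ 592^2 = 350464 ≡ 1071
319^32 ≡ 1071^2 = 1147041 ≡ 811
319^64 ≡ 811^2 = 657721 ≡ 365
319^128 ≡ 365^2 = 133225 ≡ 649
319^256 ≡ 649^2 = 421201 ≡ 1377
319^512 ≡ 1377^2 = 1896129 ≡ 16
588 = 512 + 64 + 8 + 4, so 319^588 ≡ 16·365·592·1054 ≡ 232 (mod 1381)
588^2 = 345744 ≡ 494
588^4 ≡ 494^2 = 244036 ≡ 980
588^8 ≡ 980^2 = 960400 ≡ 605
588^16 ≡ 605^2 = 366025 ≡ 60
588^32 ≡ 60^2 = 3600 ≡ 838
588^64 ≡ 838^2 = 702244 ≡ 696
588^128 ≡ 696^2 = 484416 ≡ 1066
588^256 ≡ 1066^2 = 1136356 ≡ 1174
588^512 ≡ 1174^2 = 1378276 ≡ 38
761 = 512 + 128 + 64 + 32 + 16 + 8 + 1, so 588^761 ≡ 38·1066·696·838·60·605·588 ≡ 237 (mod 1381)
y^r · r^s ≡ 232·237 = 54984 ≡ 1125 (mod 1381)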